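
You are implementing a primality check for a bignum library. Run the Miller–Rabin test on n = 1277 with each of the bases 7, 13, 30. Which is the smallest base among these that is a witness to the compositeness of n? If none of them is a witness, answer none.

none

n − 1 = 1276 = 2^2 · 319, so s = 2 and d = 319.
Base 7: x_0 = 7^319 mod 1277 = 113. x_0 is neither 1 nor 1276, so continue squaring. x_1 = 113^2 mod 1277 = 1276. x_1 ≡ −1, so 7 is not a witness.
Base 13: x_0 = 13^319 mod 1277 = 1. x_0 = 1, so 13 is not a witness.
Base 30: x_0 = 30^319 mod 1277 = 1164. x_0 is neither 1 nor 1276, so continue squaring. x_1 = 1164^2 mod 1277 = 1276. x_1 ≡ −1, so 30 is not a witness.
No listed base is a witness for 1277.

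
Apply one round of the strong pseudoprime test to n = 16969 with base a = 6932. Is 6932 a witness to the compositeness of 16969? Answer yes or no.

n − 1 = 16968 = 2^3 · 2121, so s = 3 and d = 2121.
Repeated squaring mod 16969: 6932^1 ≡ 6932, 6932^2 ≡ 13385, 6932^4 ≡ 16492, 6932^8 ≡ 6932, 6932^16 ≡ 13385, 6932^32 ≡ 16492, 6932^64 ≡ 6932, 6932^128 ≡ 13385, 6932^256 ≡ 16492, 6932^512 ≡ 6932, 6932^1024 ≡ 13385, 6932^2048 ≡ 16492.
2121 = 2048 + 64 + 8 + 1, so 6932^2121 ≡ 16492·6932·6932·6932 ≡ 1 (mod 16969).
x_0 = 6932^2121 mod 16969 = 1.
x_0 = 1, so 6932 is not a witness.

no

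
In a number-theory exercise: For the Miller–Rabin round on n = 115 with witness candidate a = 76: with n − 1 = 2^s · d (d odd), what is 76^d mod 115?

66

n − 1 = 114 = 2^1 · 57, so s = 1 and d = 57.
Repeated squaring mod 115: 76^1 ≡ 76, 76^2 ≡ 26, 76^4 ≡ 101, 76^8 ≡ 81, 76^16 ≡ 6, 76^32 ≡ 36.
57 = 32 + 16 + 8 + 1, so 76^57 ≡ 36·6·81·76 ≡ 66 (mod 115).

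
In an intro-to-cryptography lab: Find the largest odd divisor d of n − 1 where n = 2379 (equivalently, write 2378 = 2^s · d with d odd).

Halving: 2378 → 1189; 1189 is odd.
So 2378 = 2^1 · 1189.

1189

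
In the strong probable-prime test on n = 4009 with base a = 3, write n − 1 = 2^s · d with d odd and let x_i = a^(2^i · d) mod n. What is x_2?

n − 1 = 4008 = 2^3 · 501, so s = 3 and d = 501.
Repeated squaring mod 4009: 3^1 ≡ 3, 3^2 ≡ 9, 3^4 ≡ 81, 3^8 ≡ 2552, 3^16 ≡ 2088, 3^32 ≡ 1961, 3^64 ≡ 890, 3^128 ≡ 2327, 3^256 ≡ 2779.
501 = 256 + 128 + 64 + 32 + 16 + 4 + 1, so 3^501 ≡ 2779·2327·890·1961·2088·81·3 ≡ 1817 (mod 4009).
x_0 = 1817.
x_1 = 1817^2 mod 4009 = 2082.
x_2 = 2082^2 mod 4009 = 995.

995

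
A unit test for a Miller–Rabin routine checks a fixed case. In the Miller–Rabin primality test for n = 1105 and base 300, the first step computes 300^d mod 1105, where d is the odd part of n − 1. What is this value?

690

n − 1 = 1104 = 2^4 · 69, so s = 4 and d = 69.
Repeated squaring mod 1105: 300^1 ≡ 300, 300^2 ≡ 495, 300^4 ≡ 820, 300^8 ≡ 560, 300^16 ≡ 885, 300^32 ≡ 885, 300^64 ≡ 885.
69 = 64 + 4 + 1, so 300^69 ≡ 885·820·300 ≡ 690 (mod 1105).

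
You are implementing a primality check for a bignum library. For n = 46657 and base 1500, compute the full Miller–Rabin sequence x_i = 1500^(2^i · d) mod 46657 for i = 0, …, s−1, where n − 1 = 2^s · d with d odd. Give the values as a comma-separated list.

n − 1 = 46656 = 2^6 · 729, so s = 6 and d = 729.
x_0 = 1500^729 mod 46657 = 13018.
x_1 = 13018^2 mod 46657 = 10100.
x_2 = 10100^2 mod 46657 = 17798.
x_3 = 17798^2 mod 46657 = 14431.
x_4 = 14431^2 mod 46657 = 23570.
x_5 = 23570^2 mod 46657 = 1.

13018, 10100, 17798, 14431, 23570, 1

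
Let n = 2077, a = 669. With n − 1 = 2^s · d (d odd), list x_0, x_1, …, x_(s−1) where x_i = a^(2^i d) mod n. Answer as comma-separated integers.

870, 872

n − 1 = 2076 = 2^2 · 519, so s = 2 and d = 519.
x_0 = 669^519 mod 2077 = 870.
x_1 = 870^2 mod 2077 = 872.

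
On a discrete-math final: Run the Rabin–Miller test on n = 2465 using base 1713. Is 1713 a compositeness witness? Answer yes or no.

no

n − 1 = 2464 = 2^5 · 77, so s = 5 and d = 77.
x_0 = 1713^77 mod 2465 = 2308.
x_0 is neither 1 nor 2464, so continue squaring.
x_1 = 2308^2 mod 2465 = 2464.
x_1 ≡ −1, so 1713 is not a witness.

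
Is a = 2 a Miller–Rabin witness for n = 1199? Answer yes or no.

n − 1 = 1198 = 2^1 · 599, so s = 1 and d = 599.
x_0 = 2^599 mod 1199 = 622.
x_0 ∉ {1, 1198} and s = 1, so 2 is a Miller–Rabin witness and 1199 is composite.

yes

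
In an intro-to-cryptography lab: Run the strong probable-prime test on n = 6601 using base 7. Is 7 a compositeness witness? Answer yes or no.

n − 1 = 6600 = 2^3 · 825, so s = 3 and d = 825.
Repeated squaring mod 6601: 7^1 ≡ 7, 7^2 ≡ 49, 7^4 ≡ 2401, 7^8 ≡ 2128, 7^16 ≡ 98, 7^32 ≡ 3003, 7^64 ≡ 1043, 7^128 ≡ 5285, 7^256 ≡ 2394, 7^512 ≡ 1568.
825 = 512 + 256 + 32 + 16 + 8 + 1, so 7^825 ≡ 1568·2394·3003·98·2128·7 ≡ 413 (mod 6601).
x_0 = 7^825 mod 6601 = 413.
x_0 is neither 1 nor 6600, so continue squaring.
x_1 = 413^2 mod 6601 = 5544.
x_2 = 5544^2 mod 6601 = 1680.
Reached i = s−1 = 2 without hitting −1: 7 is a Miller–Rabin witness and 6601 is composite.

yes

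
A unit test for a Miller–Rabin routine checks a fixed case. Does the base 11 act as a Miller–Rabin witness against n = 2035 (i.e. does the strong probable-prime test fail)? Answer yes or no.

yes

n − 1 = 2034 = 2^1 · 1017, so s = 1 and d = 1017.
Repeated squaring mod 2035: 11^1 ≡ 11, 11^2 ≡ 121, 11^4 ≡ 396, 11^8 ≡ 121, 11^16 ≡ 396, 11^32 ≡ 121, 11^64 ≡ 396, 11^128 ≡ 121, 11^256 ≡ 396, 11^512 ≡ 121.
1017 = 512 + 256 + 128 + 64 + 32 + 16 + 8 + 1, so 11^1017 ≡ 121·396·121·396·121·396·121·11 ≡ 1331 (mod 2035).
x_0 = 11^1017 mod 2035 = 1331.
x_0 ∉ {1, 2034} and s = 1, so 11 is a Miller–Rabin witness and 2035 is composite.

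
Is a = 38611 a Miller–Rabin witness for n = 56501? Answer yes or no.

no

n − 1 = 56500 = 2^2 · 14125, so s = 2 and d = 14125.
Repeated squaring mod 56501: 38611^1 ≡ 38611, 38611^2 ≡ 30436, 38611^4 ≡ 16201, 38611^8 ≡ 25256, 38611^16 ≡ 25747, 38611^32 ≡ 38277, 38611^64 ≡ 1298, 38611^128 ≡ 46275, 38611^256 ≡ 44226, 38611^512 ≡ 43959, 38611^1024 ≡ 2980, 38611^2048 ≡ 9743, 38611^4096 ≡ 4369, 38611^8192 ≡ 47324.
14125 = 8192 + 4096 + 1024 + 512 + 256 + 32 + 8 + 4 + 1, so 38611^14125 ≡ 47324·4369·2980·43959·44226·38277·25256·16201·38611 ≡ 56500 (mod 56501).
x_0 = 38611^14125 mod 56501 = 56500.
x_0 = 56500 ≡ −1, so 38611 is not a witness.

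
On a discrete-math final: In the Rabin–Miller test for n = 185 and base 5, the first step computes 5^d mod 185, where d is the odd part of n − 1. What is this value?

n − 1 = 184 = 2^3 · 23, so s = 3 and d = 23.
5^23 mod 185 = 20.

20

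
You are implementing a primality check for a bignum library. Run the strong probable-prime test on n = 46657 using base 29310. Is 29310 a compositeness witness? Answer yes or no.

no

n − 1 = 46656 = 2^6 · 729, so s = 6 and d = 729.
x_0 = 29310^729 mod 46657 = 10551.
x_0 is neither 1 nor 46656, so continue squaring.
x_1 = 10551^2 mod 46657 = 46656.
x_1 ≡ −1, so 29310 is not a witness.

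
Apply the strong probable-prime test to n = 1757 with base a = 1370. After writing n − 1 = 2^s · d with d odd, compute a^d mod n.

404

n − 1 = 1756 = 2^2 · 439, so s = 2 and d = 439.
1370^439 mod 1757 = 404.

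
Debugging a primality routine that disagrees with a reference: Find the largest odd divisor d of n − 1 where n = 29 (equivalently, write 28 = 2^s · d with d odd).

Halving: 28 → 14 → 7; 7 is odd.
So 28 = 2^2 · 7.

7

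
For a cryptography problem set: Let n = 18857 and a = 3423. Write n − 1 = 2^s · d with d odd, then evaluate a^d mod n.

6155

n − 1 = 18856 = 2^3 · 2357, so s = 3 and d = 2357.
By repeated squaring, 3423^2357 ≡ 6155 (mod 18857).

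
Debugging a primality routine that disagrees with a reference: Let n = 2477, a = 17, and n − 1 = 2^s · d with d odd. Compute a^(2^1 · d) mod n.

2476

n − 1 = 2476 = 2^2 · 619, so s = 2 and d = 619.
x_0 = 17^619 mod 2477 = 915.
x_1 = 915^2 mod 2477 = 2476.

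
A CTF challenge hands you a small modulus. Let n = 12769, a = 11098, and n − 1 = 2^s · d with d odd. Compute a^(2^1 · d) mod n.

n − 1 = 12768 = 2^5 · 399, so s = 5 and d = 399.
Repeated squaring mod 12769: 11098^1 ≡ 11098, 11098^2 ≡ 8599, 11098^4 ≡ 10291, 11098^8 ≡ 11364, 11098^16 ≡ 7599, 11098^32 ≡ 3383, 11098^64 ≡ 3665, 11098^128 ≡ 12006, 11098^256 ≡ 7564.
399 = 256 + 128 + 8 + 4 + 2 + 1, so 11098^399 ≡ 7564·12006·11364·10291·8599·11098 ≡ 8510 (mod 12769).
x_0 = 8510.
x_1 = 8510^2 mod 12769 = 7101.

7101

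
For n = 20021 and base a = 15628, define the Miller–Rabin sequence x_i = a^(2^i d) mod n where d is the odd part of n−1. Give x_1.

n − 1 = 20020 = 2^2 · 5005, so s = 2 and d = 5005.
x_0 = 15628^5005 mod 20021 = 1.
x_1 = 1^2 mod 20021 = 1.

1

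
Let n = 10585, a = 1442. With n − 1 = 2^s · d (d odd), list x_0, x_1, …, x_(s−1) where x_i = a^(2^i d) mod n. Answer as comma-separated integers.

n − 1 = 10584 = 2^3 · 1323, so s = 3 and d = 1323.
x_0 = 1442^1323 mod 10585 = 7958.
x_1 = 7958^2 mod 10585 = 10294.
x_2 = 10294^2 mod 10585 = 1.

7958, 10294, 1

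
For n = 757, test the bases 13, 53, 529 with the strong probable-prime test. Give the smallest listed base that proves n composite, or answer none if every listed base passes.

n − 1 = 756 = 2^2 · 189, so s = 2 and d = 189.
Base 13: x_0 = 13^189 mod 757 = 1. x_0 = 1, so 13 is not a witness.
Base 53: x_0 = 53^189 mod 757 = 1. x_0 = 1, so 53 is not a witness.
Base 529: x_0 = 529^189 mod 757 = 756. x_0 = 756 ≡ −1, so 529 is not a witness.
No listed base is a witness for 757.

none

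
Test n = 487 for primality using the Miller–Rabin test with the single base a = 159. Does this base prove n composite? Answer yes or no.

no

n − 1 = 486 = 2^1 · 243, so s = 1 and d = 243.
x_0 = 159^243 mod 487 = 486.
x_0 = 486 ≡ −1, so 159 is not a witness.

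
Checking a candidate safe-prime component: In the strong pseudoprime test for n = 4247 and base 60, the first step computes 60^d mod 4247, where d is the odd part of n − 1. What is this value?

n − 1 = 4246 = 2^1 · 2123, so s = 1 and d = 2123.
By repeated squaring, 60^2123 ≡ 3681 (mod 4247).

3681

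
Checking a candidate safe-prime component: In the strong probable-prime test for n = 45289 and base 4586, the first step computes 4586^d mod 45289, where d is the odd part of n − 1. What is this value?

n − 1 = 45288 = 2^3 · 5661, so s = 3 and d = 5661.
4586^5661 mod 45289 = 45288.

45288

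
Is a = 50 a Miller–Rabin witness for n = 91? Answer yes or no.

n − 1 = 90 = 2^1 · 45, so s = 1 and d = 45.
x_0 = 50^45 mod 91 = 8.
x_0 ∉ {1, 90} and s = 1, so 50 is a Miller–Rabin witness and 91 is composite.

yes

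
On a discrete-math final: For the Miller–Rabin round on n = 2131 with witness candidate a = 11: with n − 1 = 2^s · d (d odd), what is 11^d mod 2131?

n − 1 = 2130 = 2^1 · 1065, so s = 1 and d = 1065.
11^1065 mod 2131 = 1.

1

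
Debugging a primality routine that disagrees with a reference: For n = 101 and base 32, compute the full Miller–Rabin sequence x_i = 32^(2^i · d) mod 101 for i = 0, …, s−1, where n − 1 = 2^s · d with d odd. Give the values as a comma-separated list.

n − 1 = 100 = 2^2 · 25, so s = 2 and d = 25.
x_0 = 32^25 mod 101 = 10.
x_1 = 10^2 mod 101 = 100.

10, 100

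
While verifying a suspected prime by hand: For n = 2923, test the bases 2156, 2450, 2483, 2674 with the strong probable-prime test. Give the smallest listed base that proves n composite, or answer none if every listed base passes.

2450

n − 1 = 2922 = 2^1 · 1461, so s = 1 and d = 1461.
Base 2156: x_0 = 2156^1461 mod 2923 = 1. x_0 = 1, so 2156 is not a witness.
Base 2450: x_0 = 2450^1461 mod 2923 = 80. x_0 ∉ {1, 2922} and s = 1, so 2450 is a Miller–Rabin witness and 2923 is composite.
Base 2483: x_0 = 2483^1461 mod 2923 = 175. x_0 ∉ {1, 2922} and s = 1, so 2483 is a Miller–Rabin witness and 2923 is composite.
Base 2674: x_0 = 2674^1461 mod 2923 = 334. x_0 ∉ {1, 2922} and s = 1, so 2674 is a Miller–Rabin witness and 2923 is composite.
The smallest witness among the given bases is 2450.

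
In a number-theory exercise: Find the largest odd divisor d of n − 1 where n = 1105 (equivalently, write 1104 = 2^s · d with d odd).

Halving: 1104 → 552 → 276 → 138 → 69; 69 is odd.
So 1104 = 2^4 · 69.

69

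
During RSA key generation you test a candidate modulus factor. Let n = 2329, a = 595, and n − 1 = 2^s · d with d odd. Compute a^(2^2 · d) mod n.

323

n − 1 = 2328 = 2^3 · 291, so s = 3 and d = 291.
x_0 = 595^291 mod 2329 = 1632.
x_1 = 1632^2 mod 2329 = 1377.
x_2 = 1377^2 mod 2329 = 323.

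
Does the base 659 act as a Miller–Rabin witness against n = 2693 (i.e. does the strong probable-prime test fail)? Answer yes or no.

n − 1 = 2692 = 2^2 · 673, so s = 2 and d = 673.
x_0 = 659^673 mod 2693 = 2692.
x_0 = 2692 ≡ −1, so 659 is not a witness.

no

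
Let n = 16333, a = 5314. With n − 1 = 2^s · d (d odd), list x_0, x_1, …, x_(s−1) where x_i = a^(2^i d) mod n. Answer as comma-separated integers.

n − 1 = 16332 = 2^2 · 4083, so s = 2 and d = 4083.
x_0 = 5314^4083 mod 16333 = 16332.
x_1 = 16332^2 mod 16333 = 1.

16332, 1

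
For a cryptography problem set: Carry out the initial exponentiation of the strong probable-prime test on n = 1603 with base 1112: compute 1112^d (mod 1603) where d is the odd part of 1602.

1161

n − 1 = 1602 = 2^1 · 801, so s = 1 and d = 801.
Repeated squaring mod 1603: 1112^1 ≡ 1112, 1112^2 ≡ 631, 1112^4 ≡ 617, 1112^8 ≡ 778, 1112^16 ≡ 953, 1112^32 ≡ 911, 1112^64 ≡ 1170, 1112^128 ≡ 1541, 1112^256 ≡ 638, 1112^512 ≡ 1485.
801 = 512 + 256 + 32 + 1, so 1112^801 ≡ 1485·638·911·1112 ≡ 1161 (mod 1603).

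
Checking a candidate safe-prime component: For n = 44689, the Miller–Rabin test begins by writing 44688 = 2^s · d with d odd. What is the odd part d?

Halving: 44688 → 22344 → 11172 → 5586 → 2793; 2793 is odd.
So 44688 = 2^4 · 2793.

2793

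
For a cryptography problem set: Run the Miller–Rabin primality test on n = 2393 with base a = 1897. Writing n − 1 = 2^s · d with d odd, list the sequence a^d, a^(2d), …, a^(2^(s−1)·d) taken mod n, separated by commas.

1114, 1422, 2392

n − 1 = 2392 = 2^3 · 299, so s = 3 and d = 299.
x_0 = 1897^299 mod 2393 = 1114.
x_1 = 1114^2 mod 2393 = 1422.
x_2 = 1422^2 mod 2393 = 2392.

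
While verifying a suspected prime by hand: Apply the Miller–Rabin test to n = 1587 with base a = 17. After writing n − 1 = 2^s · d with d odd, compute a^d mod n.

86

n − 1 = 1586 = 2^1 · 793, so s = 1 and d = 793.
17^793 mod 1587 = 86.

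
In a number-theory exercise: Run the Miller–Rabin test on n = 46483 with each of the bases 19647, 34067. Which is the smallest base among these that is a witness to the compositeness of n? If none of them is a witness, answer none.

n − 1 = 46482 = 2^1 · 23241, so s = 1 and d = 23241.
Base 19647: x_0 = 19647^23241 mod 46483 = 15605. x_0 ∉ {1, 46482} and s = 1, so 19647 is a Miller–Rabin witness and 46483 is composite.
Base 34067: x_0 = 34067^23241 mod 46483 = 36905. x_0 ∉ {1, 46482} and s = 1, so 34067 is a Miller–Rabin witness and 46483 is composite.
The smallest witness among the given bases is 19647.

19647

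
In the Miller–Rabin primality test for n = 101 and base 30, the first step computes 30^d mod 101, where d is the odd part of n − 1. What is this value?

n − 1 = 100 = 2^2 · 25, so s = 2 and d = 25.
By repeated squaring, 30^25 ≡ 100 (mod 101).

100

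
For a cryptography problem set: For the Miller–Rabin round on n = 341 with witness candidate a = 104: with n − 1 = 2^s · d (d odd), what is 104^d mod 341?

n − 1 = 340 = 2^2 · 85, so s = 2 and d = 85.
104^85 mod 341 = 243.

243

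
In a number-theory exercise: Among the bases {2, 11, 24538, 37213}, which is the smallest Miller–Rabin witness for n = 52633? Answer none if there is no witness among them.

n − 1 = 52632 = 2^3 · 6579, so s = 3 and d = 6579.
Base 2: x_0 = 2^6579 mod 52633 = 1. x_0 = 1, so 2 is not a witness.
Base 11: x_0 = 11^6579 mod 52633 = 15758. x_0 is neither 1 nor 52632, so continue squaring. x_1 = 15758^2 mod 52633 = 44703. x_2 = 44703^2 mod 52633 = 41098. Reached i = s−1 = 2 without hitting −1: 11 is a Miller–Rabin witness and 52633 is composite.
Base 24538: x_0 = 24538^6579 mod 52633 = 36770. x_0 is neither 1 nor 52632, so continue squaring. x_1 = 36770^2 mod 52633 = 49029. x_2 = 49029^2 mod 52633 = 41098. Reached i = s−1 = 2 without hitting −1: 24538 is a Miller–Rabin witness and 52633 is composite.
Base 37213: x_0 = 37213^6579 mod 52633 = 25236. x_0 is neither 1 nor 52632, so continue squaring. x_1 = 25236^2 mod 52633 = 49029. x_2 = 49029^2 mod 52633 = 41098. Reached i = s−1 = 2 without hitting −1: 37213 is a Miller–Rabin witness and 52633 is composite.
The smallest witness among the given bases is 11.

11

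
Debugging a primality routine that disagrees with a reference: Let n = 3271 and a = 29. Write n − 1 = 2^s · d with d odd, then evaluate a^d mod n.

n − 1 = 3270 = 2^1 · 1635, so s = 1 and d = 1635.
29^1635 mod 3271 = 1.

1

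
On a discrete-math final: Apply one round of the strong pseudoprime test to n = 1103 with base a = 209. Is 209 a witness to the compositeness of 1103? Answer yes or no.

n − 1 = 1102 = 2^1 · 551, so s = 1 and d = 551.
x_0 = 209^551 mod 1103 = 1.
x_0 = 1, so 209 is not a witness.

no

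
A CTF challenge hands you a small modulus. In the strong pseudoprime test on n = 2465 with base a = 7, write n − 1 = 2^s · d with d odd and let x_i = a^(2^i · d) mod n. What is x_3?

1886

n − 1 = 2464 = 2^5 · 77, so s = 5 and d = 77.
x_0 = 7^77 mod 2465 = 2437.
x_1 = 2437^2 mod 2465 = 784.
x_2 = 784^2 mod 2465 = 871.
x_3 = 871^2 mod 2465 = 1886.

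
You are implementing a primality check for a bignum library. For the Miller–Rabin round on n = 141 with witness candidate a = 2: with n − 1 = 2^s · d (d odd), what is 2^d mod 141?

n − 1 = 140 = 2^2 · 35, so s = 2 and d = 35.
Repeated squaring mod 141: 2^1 ≡ 2, 2^2 ≡ 4, 2^4 ≡ 16, 2^8 ≡ 115, 2^16 ≡ 112, 2^32 ≡ 136.
35 = 32 + 2 + 1, so 2^35 ≡ 136·4·2 ≡ 101 (mod 141).

101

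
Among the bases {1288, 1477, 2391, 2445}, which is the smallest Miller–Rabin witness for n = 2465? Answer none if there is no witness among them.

n − 1 = 2464 = 2^5 · 77, so s = 5 and d = 77.
Base 1288: x_0 = 1288^77 mod 2465 = 1288. x_0 is neither 1 nor 2464, so continue squaring. x_1 = 1288^2 mod 2465 = 2464. x_1 ≡ −1, so 1288 is not a witness.
Base 1477: x_0 = 1477^77 mod 2465 = 2042. x_0 is neither 1 nor 2464, so continue squaring. x_1 = 2042^2 mod 2465 = 1449. x_2 = 1449^2 mod 2465 = 1886. x_3 = 1886^2 mod 2465 = 1. x_3 = 1 but x_2 ≠ ±1, a nontrivial square root of 1 — 1477 is a witness and 2465 is composite.
Base 2391: x_0 = 2391^77 mod 2465 = 1826. x_0 is neither 1 nor 2464, so continue squaring. x_1 = 1826^2 mod 2465 = 1596. x_2 = 1596^2 mod 2465 = 871. x_3 = 871^2 mod 2465 = 1886. x_4 = 1886^2 mod 2465 = 1. x_4 = 1 but x_3 ≠ ±1, a nontrivial square root of 1 — 2391 is a witness and 2465 is composite.
Base 2445: x_0 = 2445^77 mod 2465 = 260. x_0 is neither 1 nor 2464, so continue squaring. x_1 = 260^2 mod 2465 = 1045. x_2 = 1045^2 mod 2465 = 30. x_3 = 30^2 mod 2465 = 900. x_4 = 900^2 mod 2465 = 1480. Reached i = s−1 = 4 without hitting −1: 2445 is a Miller–Rabin witness and 2465 is composite.
The smallest witness among the given bases is 1477.

1477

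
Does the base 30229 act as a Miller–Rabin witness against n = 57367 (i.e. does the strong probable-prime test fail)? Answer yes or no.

n − 1 = 57366 = 2^1 · 28683, so s = 1 and d = 28683.
x_0 = 30229^28683 mod 57367 = 1.
x_0 = 1, so 30229 is not a witness.

no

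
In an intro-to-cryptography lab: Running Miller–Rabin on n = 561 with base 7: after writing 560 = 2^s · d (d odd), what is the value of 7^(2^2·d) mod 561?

n − 1 = 560 = 2^4 · 35, so s = 4 and d = 35.
Repeated squaring mod 561: 7^1 ≡ 7, 7^2 ≡ 49, 7^4 ≡ 157, 7^8 ≡ 526, 7^16 ≡ 103, 7^32 ≡ 511.
35 = 32 + 2 + 1, so 7^35 ≡ 511·49·7 ≡ 241 (mod 561).
x_0 = 241.
x_1 = 241^2 mod 561 = 298.
x_2 = 298^2 mod 561 = 166.

166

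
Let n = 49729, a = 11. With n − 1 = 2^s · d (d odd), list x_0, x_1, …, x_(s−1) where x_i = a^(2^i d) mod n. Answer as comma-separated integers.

13825, 22078, 44155, 38580, 27430, 5130

n − 1 = 49728 = 2^6 · 777, so s = 6 and d = 777.
x_0 = 11^777 mod 49729 = 13825.
x_1 = 13825^2 mod 49729 = 22078.
x_2 = 22078^2 mod 49729 = 44155.
x_3 = 44155^2 mod 49729 = 38580.
x_4 = 38580^2 mod 49729 = 27430.
x_5 = 27430^2 mod 49729 = 5130.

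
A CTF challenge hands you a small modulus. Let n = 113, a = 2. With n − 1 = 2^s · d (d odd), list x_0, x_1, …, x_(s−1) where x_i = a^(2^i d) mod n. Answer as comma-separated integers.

15, 112, 1, 1

n − 1 = 112 = 2^4 · 7, so s = 4 and d = 7.
x_0 = 2^7 mod 113 = 15.
x_1 = 15^2 mod 113 = 112.
x_2 = 112^2 mod 113 = 1.
x_3 = 1^2 mod 113 = 1.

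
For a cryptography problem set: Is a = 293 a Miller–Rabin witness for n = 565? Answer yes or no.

yes

n − 1 = 564 = 2^2 · 141, so s = 2 and d = 141.
By repeated squaring, 293^141 ≡ 238 (mod 565).
x_0 = 293^141 mod 565 = 238.
x_0 is neither 1 nor 564, so continue squaring.
x_1 = 238^2 mod 565 = 144.
Reached i = s−1 = 1 without hitting −1: 293 is a Miller–Rabin witness and 565 is composite.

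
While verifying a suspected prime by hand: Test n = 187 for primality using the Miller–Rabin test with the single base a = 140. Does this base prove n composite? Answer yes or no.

yes

n − 1 = 186 = 2^1 · 93, so s = 1 and d = 93.
x_0 = 140^93 mod 187 = 72.
x_0 ∉ {1, 186} and s = 1, so 140 is a Miller–Rabin witness and 187 is composite.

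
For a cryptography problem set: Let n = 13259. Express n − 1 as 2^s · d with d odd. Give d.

6629

Halving: 13258 → 6629; 6629 is odd.
So 13258 = 2^1 · 6629.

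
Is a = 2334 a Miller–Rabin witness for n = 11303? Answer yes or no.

yes

n − 1 = 11302 = 2^1 · 5651, so s = 1 and d = 5651.
Repeated squaring mod 11303: 2334^1 ≡ 2334, 2334^2 ≡ 10813, 2334^4 ≡ 2737, 2334^8 ≡ 8583, 2334^16 ≡ 6238, 2334^32 ≡ 7718, 2334^64 ≡ 714, 2334^128 ≡ 1161, 2334^256 ≡ 2864, 2334^512 ≡ 7821, 2334^1024 ≡ 7508, 2334^2048 ≡ 2003, 2334^4096 ≡ 10747.
5651 = 4096 + 1024 + 512 + 16 + 2 + 1, so 2334^5651 ≡ 10747·7508·7821·6238·10813·2334 ≡ 7218 (mod 11303).
x_0 = 2334^5651 mod 11303 = 7218.
x_0 ∉ {1, 11302} and s = 1, so 2334 is a Miller–Rabin witness and 11303 is composite.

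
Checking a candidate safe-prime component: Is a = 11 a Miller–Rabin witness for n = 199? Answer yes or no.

no

n − 1 = 198 = 2^1 · 99, so s = 1 and d = 99.
x_0 = 11^99 mod 199 = 198.
x_0 = 198 ≡ −1, so 11 is not a witness.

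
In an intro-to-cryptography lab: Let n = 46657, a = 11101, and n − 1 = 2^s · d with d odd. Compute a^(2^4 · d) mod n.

1

n − 1 = 46656 = 2^6 · 729, so s = 6 and d = 729.
Repeated squaring mod 46657: 11101^1 ≡ 11101, 11101^2 ≡ 11064, 11101^4 ≡ 30785, 11101^8 ≡ 19241, 11101^16 ≡ 39443, 11101^32 ≡ 19241, 11101^64 ≡ 39443, 11101^128 ≡ 19241, 11101^256 ≡ 39443, 11101^512 ≡ 19241.
729 = 512 + 128 + 64 + 16 + 8 + 1, so 11101^729 ≡ 19241·19241·39443·39443·19241·11101 ≡ 45252 (mod 46657).
x_0 = 45252.
x_1 = 45252^2 mod 46657 = 14431.
x_2 = 14431^2 mod 46657 = 23570.
x_3 = 23570^2 mod 46657 = 1.
x_4 = 1^2 mod 46657 = 1.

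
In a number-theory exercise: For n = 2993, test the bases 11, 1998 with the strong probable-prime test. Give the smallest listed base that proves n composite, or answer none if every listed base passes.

n − 1 = 2992 = 2^4 · 187, so s = 4 and d = 187.
Base 11: x_0 = 11^187 mod 2993 = 252. x_0 is neither 1 nor 2992, so continue squaring. x_1 = 252^2 mod 2993 = 651. x_2 = 651^2 mod 2993 = 1788. x_3 = 1788^2 mod 2993 = 420. Reached i = s−1 = 3 without hitting −1: 11 is a Miller–Rabin witness and 2993 is composite.
Base 1998: x_0 = 1998^187 mod 2993 = 1798. x_0 is neither 1 nor 2992, so continue squaring. x_1 = 1798^2 mod 2993 = 364. x_2 = 364^2 mod 2993 = 804. x_3 = 804^2 mod 2993 = 2921. Reached i = s−1 = 3 without hitting −1: 1998 is a Miller–Rabin witness and 2993 is composite.
The smallest witness among the given bases is 11.

11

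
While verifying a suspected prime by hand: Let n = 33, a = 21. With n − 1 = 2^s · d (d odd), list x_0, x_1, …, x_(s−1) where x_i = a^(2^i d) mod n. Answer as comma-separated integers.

n − 1 = 32 = 2^5 · 1, so s = 5 and d = 1.
x_0 = 21^1 mod 33 = 21.
x_1 = 21^2 mod 33 = 12.
x_2 = 12^2 mod 33 = 12.
x_3 = 12^2 mod 33 = 12.
x_4 = 12^2 mod 33 = 12.

21, 12, 12, 12, 12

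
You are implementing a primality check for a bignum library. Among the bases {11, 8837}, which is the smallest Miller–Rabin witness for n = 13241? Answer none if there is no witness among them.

none

n − 1 = 13240 = 2^3 · 1655, so s = 3 and d = 1655.
Base 11: x_0 = 11^1655 mod 13241 = 8714. x_0 is neither 1 nor 13240, so continue squaring. x_1 = 8714^2 mod 13241 = 9902. x_2 = 9902^2 mod 13241 = 13240. x_2 ≡ −1, so 11 is not a witness.
Base 8837: x_0 = 8837^1655 mod 13241 = 9902. x_0 is neither 1 nor 13240, so continue squaring. x_1 = 9902^2 mod 13241 = 13240. x_1 ≡ −1, so 8837 is not a witness.
No listed base is a witness for 13241.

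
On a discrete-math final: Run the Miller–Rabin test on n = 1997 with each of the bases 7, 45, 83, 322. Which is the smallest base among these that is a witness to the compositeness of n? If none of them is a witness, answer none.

none

n − 1 = 1996 = 2^2 · 499, so s = 2 and d = 499.
Base 7: x_0 = 7^499 mod 1997 = 1. x_0 = 1, so 7 is not a witness.
Base 45: x_0 = 45^499 mod 1997 = 412. x_0 is neither 1 nor 1996, so continue squaring. x_1 = 412^2 mod 1997 = 1996. x_1 ≡ −1, so 45 is not a witness.
Base 83: x_0 = 83^499 mod 1997 = 1585. x_0 is neither 1 nor 1996, so continue squaring. x_1 = 1585^2 mod 1997 = 1996. x_1 ≡ −1, so 83 is not a witness.
Base 322: x_0 = 322^499 mod 1997 = 1996. x_0 = 1996 ≡ −1, so 322 is not a witness.
No listed base is a witness for 1997.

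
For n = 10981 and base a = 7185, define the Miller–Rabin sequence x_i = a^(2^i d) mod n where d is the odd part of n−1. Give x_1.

6812

n − 1 = 10980 = 2^2 · 2745, so s = 2 and d = 2745.
By repeated squaring, 7185^2745 ≡ 8480 (mod 10981).
x_0 = 8480.
x_1 = 8480^2 mod 10981 = 6812.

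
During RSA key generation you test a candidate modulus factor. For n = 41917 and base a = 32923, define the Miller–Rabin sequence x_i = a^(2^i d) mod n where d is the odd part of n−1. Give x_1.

n − 1 = 41916 = 2^2 · 10479, so s = 2 and d = 10479.
x_0 = 32923^10479 mod 41917 = 41902.
x_1 = 41902^2 mod 41917 = 225.

225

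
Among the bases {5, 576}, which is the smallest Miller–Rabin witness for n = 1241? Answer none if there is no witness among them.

n − 1 = 1240 = 2^3 · 155, so s = 3 and d = 155.
Base 5: x_0 = 5^155 mod 1241 = 980. x_0 is neither 1 nor 1240, so continue squaring. x_1 = 980^2 mod 1241 = 1107. x_2 = 1107^2 mod 1241 = 582. Reached i = s−1 = 2 without hitting −1: 5 is a Miller–Rabin witness and 1241 is composite.
Base 576: x_0 = 576^155 mod 1241 = 9. x_0 is neither 1 nor 1240, so continue squaring. x_1 = 9^2 mod 1241 = 81. x_2 = 81^2 mod 1241 = 356. Reached i = s−1 = 2 without hitting −1: 576 is a Miller–Rabin witness and 1241 is composite.
The smallest witness among the given bases is 5.

5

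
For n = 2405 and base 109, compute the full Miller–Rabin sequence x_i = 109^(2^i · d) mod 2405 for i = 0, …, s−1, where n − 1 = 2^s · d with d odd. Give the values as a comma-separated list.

n − 1 = 2404 = 2^2 · 601, so s = 2 and d = 601.
x_0 = 109^601 mod 2405 = 239.
x_1 = 239^2 mod 2405 = 1806.

239, 1806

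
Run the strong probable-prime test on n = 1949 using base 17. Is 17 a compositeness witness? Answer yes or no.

no

n − 1 = 1948 = 2^2 · 487, so s = 2 and d = 487.
x_0 = 17^487 mod 1949 = 589.
x_0 is neither 1 nor 1948, so continue squaring.
x_1 = 589^2 mod 1949 = 1948.
x_1 ≡ −1, so 17 is not a witness.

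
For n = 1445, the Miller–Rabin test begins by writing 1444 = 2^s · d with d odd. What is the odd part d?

Halving: 1444 → 722 → 361; 361 is odd.
So 1444 = 2^2 · 361.

361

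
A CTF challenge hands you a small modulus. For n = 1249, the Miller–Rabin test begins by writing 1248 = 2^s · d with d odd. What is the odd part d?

39

Halving: 1248 → 624 → 312 → 156 → 78 → 39; 39 is odd.
So 1248 = 2^5 · 39.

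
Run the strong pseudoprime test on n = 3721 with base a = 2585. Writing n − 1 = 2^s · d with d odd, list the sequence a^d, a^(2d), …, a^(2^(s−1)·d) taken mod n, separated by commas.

2856, 304, 3112

n − 1 = 3720 = 2^3 · 465, so s = 3 and d = 465.
x_0 = 2585^465 mod 3721 = 2856.
x_1 = 2856^2 mod 3721 = 304.
x_2 = 304^2 mod 3721 = 3112.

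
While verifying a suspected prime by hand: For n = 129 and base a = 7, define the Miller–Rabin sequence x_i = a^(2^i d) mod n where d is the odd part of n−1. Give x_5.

49

n − 1 = 128 = 2^7 · 1, so s = 7 and d = 1.
x_0 = 7^1 mod 129 = 7.
x_1 = 7^2 mod 129 = 49.
x_2 = 49^2 mod 129 = 79.
x_3 = 79^2 mod 129 = 49.
x_4 = 49^2 mod 129 = 79.
x_5 = 79^2 mod 129 = 49.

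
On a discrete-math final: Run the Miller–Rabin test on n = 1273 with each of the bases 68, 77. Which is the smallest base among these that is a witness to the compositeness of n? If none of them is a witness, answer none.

77

n − 1 = 1272 = 2^3 · 159, so s = 3 and d = 159.
Base 68: x_0 = 68^159 mod 1273 = 1. x_0 = 1, so 68 is not a witness.
Base 77: x_0 = 77^159 mod 1273 = 1198. x_0 is neither 1 nor 1272, so continue squaring. x_1 = 1198^2 mod 1273 = 533. x_2 = 533^2 mod 1273 = 210. Reached i = s−1 = 2 without hitting −1: 77 is a Miller–Rabin witness and 1273 is composite.
The smallest witness among the given bases is 77.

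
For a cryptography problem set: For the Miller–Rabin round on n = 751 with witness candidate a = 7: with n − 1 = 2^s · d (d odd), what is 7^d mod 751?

n − 1 = 750 = 2^1 · 375, so s = 1 and d = 375.
7^375 mod 751 = 750.

750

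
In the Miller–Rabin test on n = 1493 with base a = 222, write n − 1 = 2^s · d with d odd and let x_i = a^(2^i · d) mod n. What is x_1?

n − 1 = 1492 = 2^2 · 373, so s = 2 and d = 373.
Repeated squaring mod 1493: 222^1 ≡ 222, 222^2 ≡ 15, 222^4 ≡ 225, 222^8 ≡ 1356, 222^16 ≡ 853, 222^32 ≡ 518, 222^64 ≡ 1077, 222^128 ≡ 1361, 222^256 ≡ 1001.
373 = 256 + 64 + 32 + 16 + 4 + 1, so 222^373 ≡ 1001·1077·518·853·225·222 ≡ 432 (mod 1493).
x_0 = 432.
x_1 = 432^2 mod 1493 = 1492.

1492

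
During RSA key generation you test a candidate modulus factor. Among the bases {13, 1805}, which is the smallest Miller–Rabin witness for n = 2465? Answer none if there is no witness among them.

13

n − 1 = 2464 = 2^5 · 77, so s = 5 and d = 77.
Base 13: x_0 = 13^77 mod 2465 = 608. x_0 is neither 1 nor 2464, so continue squaring. x_1 = 608^2 mod 2465 = 2379. x_2 = 2379^2 mod 2465 = 1. x_2 = 1 but x_1 ≠ ±1, a nontrivial square root of 1 — 13 is a witness and 2465 is composite.
Base 1805: x_0 = 1805^77 mod 2465 = 2205. x_0 is neither 1 nor 2464, so continue squaring. x_1 = 2205^2 mod 2465 = 1045. x_2 = 1045^2 mod 2465 = 30. x_3 = 30^2 mod 2465 = 900. x_4 = 900^2 mod 2465 = 1480. Reached i = s−1 = 4 without hitting −1: 1805 is a Miller–Rabin witness and 2465 is composite.
The smallest witness among the given bases is 13.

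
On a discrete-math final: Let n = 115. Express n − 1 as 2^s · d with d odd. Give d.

Halving: 114 → 57; 57 is odd.
So 114 = 2^1 · 57.

57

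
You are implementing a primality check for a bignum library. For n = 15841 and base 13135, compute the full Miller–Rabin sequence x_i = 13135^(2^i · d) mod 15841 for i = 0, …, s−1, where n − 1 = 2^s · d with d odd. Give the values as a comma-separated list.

10198, 3039, 218, 1, 1

n − 1 = 15840 = 2^5 · 495, so s = 5 and d = 495.
x_0 = 13135^495 mod 15841 = 10198.
x_1 = 10198^2 mod 15841 = 3039.
x_2 = 3039^2 mod 15841 = 218.
x_3 = 218^2 mod 15841 = 1.
x_4 = 1^2 mod 15841 = 1.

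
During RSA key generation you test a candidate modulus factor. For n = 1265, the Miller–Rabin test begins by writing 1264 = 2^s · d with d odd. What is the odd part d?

79

Halving: 1264 → 632 → 316 → 158 → 79; 79 is odd.
So 1264 = 2^4 · 79.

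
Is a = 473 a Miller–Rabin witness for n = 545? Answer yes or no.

n − 1 = 544 = 2^5 · 17, so s = 5 and d = 17.
x_0 = 473^17 mod 545 = 178.
x_0 is neither 1 nor 544, so continue squaring.
x_1 = 178^2 mod 545 = 74.
x_2 = 74^2 mod 545 = 26.
x_3 = 26^2 mod 545 = 131.
x_4 = 131^2 mod 545 = 266.
Reached i = s−1 = 4 without hitting −1: 473 is a Miller–Rabin witness and 545 is composite.

yes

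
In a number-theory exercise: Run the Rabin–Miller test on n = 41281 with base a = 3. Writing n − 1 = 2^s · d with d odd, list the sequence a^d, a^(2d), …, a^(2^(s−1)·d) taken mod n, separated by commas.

14089, 20873, 2455, 41280, 1, 1

n − 1 = 41280 = 2^6 · 645, so s = 6 and d = 645.
x_0 = 3^645 mod 41281 = 14089.
x_1 = 14089^2 mod 41281 = 20873.
x_2 = 20873^2 mod 41281 = 2455.
x_3 = 2455^2 mod 41281 = 41280.
x_4 = 41280^2 mod 41281 = 1.
x_5 = 1^2 mod 41281 = 1.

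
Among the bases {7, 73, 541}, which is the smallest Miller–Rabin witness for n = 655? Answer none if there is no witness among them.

7

n − 1 = 654 = 2^1 · 327, so s = 1 and d = 327.
Base 7: x_0 = 7^327 mod 655 = 573. x_0 ∉ {1, 654} and s = 1, so 7 is a Miller–Rabin witness and 655 is composite.
Base 73: x_0 = 73^327 mod 655 = 42. x_0 ∉ {1, 654} and s = 1, so 73 is a Miller–Rabin witness and 655 is composite.
Base 541: x_0 = 541^327 mod 655 = 366. x_0 ∉ {1, 654} and s = 1, so 541 is a Miller–Rabin witness and 655 is composite.
The smallest witness among the given bases is 7.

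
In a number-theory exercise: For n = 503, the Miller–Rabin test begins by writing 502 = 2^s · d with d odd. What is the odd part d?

251

Halving: 502 → 251; 251 is odd.
So 502 = 2^1 · 251.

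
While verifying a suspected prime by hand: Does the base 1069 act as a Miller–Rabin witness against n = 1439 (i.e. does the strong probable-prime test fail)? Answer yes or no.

n − 1 = 1438 = 2^1 · 719, so s = 1 and d = 719.
x_0 = 1069^719 mod 1439 = 1438.
x_0 = 1438 ≡ −1, so 1069 is not a witness.

no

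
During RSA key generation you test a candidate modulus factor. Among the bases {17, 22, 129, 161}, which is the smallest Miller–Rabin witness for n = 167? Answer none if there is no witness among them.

none

n − 1 = 166 = 2^1 · 83, so s = 1 and d = 83.
Base 17: x_0 = 17^83 mod 167 = 166. x_0 = 166 ≡ −1, so 17 is not a witness.
Base 22: x_0 = 22^83 mod 167 = 1. x_0 = 1, so 22 is not a witness.
Base 129: x_0 = 129^83 mod 167 = 166. x_0 = 166 ≡ −1, so 129 is not a witness.
Base 161: x_0 = 161^83 mod 167 = 166. x_0 = 166 ≡ −1, so 161 is not a witness.
No listed base is a witness for 167.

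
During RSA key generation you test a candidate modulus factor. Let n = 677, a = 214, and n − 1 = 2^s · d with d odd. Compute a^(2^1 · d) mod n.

676

n − 1 = 676 = 2^2 · 169, so s = 2 and d = 169.
x_0 = 214^169 mod 677 = 651.
x_1 = 651^2 mod 677 = 676.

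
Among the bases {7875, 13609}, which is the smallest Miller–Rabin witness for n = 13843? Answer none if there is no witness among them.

n − 1 = 13842 = 2^1 · 6921, so s = 1 and d = 6921.
Base 7875: x_0 = 7875^6921 mod 13843 = 1. x_0 = 1, so 7875 is not a witness.
Base 13609: x_0 = 13609^6921 mod 13843 = 13842. x_0 = 13842 ≡ −1, so 13609 is not a witness.
No listed base is a witness for 13843.

none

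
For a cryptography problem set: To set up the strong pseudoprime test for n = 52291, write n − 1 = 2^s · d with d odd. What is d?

Halving: 52290 → 26145; 26145 is odd.
So 52290 = 2^1 · 26145.

26145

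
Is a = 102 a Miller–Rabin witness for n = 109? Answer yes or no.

n − 1 = 108 = 2^2 · 27, so s = 2 and d = 27.
x_0 = 102^27 mod 109 = 108.
x_0 = 108 ≡ −1, so 102 is not a witness.

no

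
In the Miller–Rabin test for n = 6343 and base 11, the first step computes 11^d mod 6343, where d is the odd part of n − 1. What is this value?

1

n − 1 = 6342 = 2^1 · 3171, so s = 1 and d = 3171.
11^3171 mod 6343 = 1.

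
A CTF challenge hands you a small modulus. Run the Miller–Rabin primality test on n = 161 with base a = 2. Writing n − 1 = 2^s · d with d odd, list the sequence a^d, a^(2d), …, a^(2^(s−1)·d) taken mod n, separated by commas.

32, 58, 144, 128, 123

n − 1 = 160 = 2^5 · 5, so s = 5 and d = 5.
x_0 = 2^5 mod 161 = 32.
x_1 = 32^2 mod 161 = 58.
x_2 = 58^2 mod 161 = 144.
x_3 = 144^2 mod 161 = 128.
x_4 = 128^2 mod 161 = 123.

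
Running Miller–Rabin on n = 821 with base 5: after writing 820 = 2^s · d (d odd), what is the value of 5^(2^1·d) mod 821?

1

n − 1 = 820 = 2^2 · 205, so s = 2 and d = 205.
x_0 = 5^205 mod 821 = 820.
x_1 = 820^2 mod 821 = 1.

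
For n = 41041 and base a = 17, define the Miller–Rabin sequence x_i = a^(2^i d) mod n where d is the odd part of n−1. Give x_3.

1

n − 1 = 41040 = 2^4 · 2565, so s = 4 and d = 2565.
Repeated squaring mod 41041: 17^1 ≡ 17, 17^2 ≡ 289, 17^4 ≡ 1439, 17^8 ≡ 18671, 17^16 ≡ 3987, 17^32 ≡ 13302, 17^64 ≡ 15453, 17^128 ≡ 18671, 17^256 ≡ 3987, 17^512 ≡ 13302, 17^1024 ≡ 15453, 17^2048 ≡ 18671.
2565 = 2048 + 512 + 4 + 1, so 17^2565 ≡ 18671·13302·1439·17 ≡ 33032 (mod 41041).
x_0 = 33032.
x_1 = 33032^2 mod 41041 = 38039.
x_2 = 38039^2 mod 41041 = 24025.
x_3 = 24025^2 mod 41041 = 1.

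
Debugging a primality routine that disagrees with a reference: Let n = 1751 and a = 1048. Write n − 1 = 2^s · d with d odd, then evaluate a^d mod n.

1185

n − 1 = 1750 = 2^1 · 875, so s = 1 and d = 875.
Repeated squaring mod 1751: 1048^1 ≡ 1048, 1048^2 ≡ 427, 1048^4 ≡ 225, 1048^8 ≡ 1597, 1048^16 ≡ 953, 1048^32 ≡ 1191, 1048^64 ≡ 171, 1048^128 ≡ 1225, 1048^256 ≡ 18, 1048^512 ≡ 324.
875 = 512 + 256 + 64 + 32 + 8 + 2 + 1, so 1048^875 ≡ 324·18·171·1191·1597·427·1048 ≡ 1185 (mod 1751).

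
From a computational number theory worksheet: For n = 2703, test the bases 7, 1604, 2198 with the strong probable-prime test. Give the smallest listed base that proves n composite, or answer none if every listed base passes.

7

n − 1 = 2702 = 2^1 · 1351, so s = 1 and d = 1351.
Base 7: x_0 = 7^1351 mod 2703 = 250. x_0 ∉ {1, 2702} and s = 1, so 7 is a Miller–Rabin witness and 2703 is composite.
Base 1604: x_0 = 1604^1351 mod 2703 = 1238. x_0 ∉ {1, 2702} and s = 1, so 1604 is a Miller–Rabin witness and 2703 is composite.
Base 2198: x_0 = 2198^1351 mod 2703 = 2084. x_0 ∉ {1, 2702} and s = 1, so 2198 is a Miller–Rabin witness and 2703 is composite.
The smallest witness among the given bases is 7.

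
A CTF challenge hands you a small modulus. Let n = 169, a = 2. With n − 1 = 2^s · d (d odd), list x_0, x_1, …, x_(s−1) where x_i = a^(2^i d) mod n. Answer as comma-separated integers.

n − 1 = 168 = 2^3 · 21, so s = 3 and d = 21.
x_0 = 2^21 mod 169 = 31.
x_1 = 31^2 mod 169 = 116.
x_2 = 116^2 mod 169 = 105.

31, 116, 105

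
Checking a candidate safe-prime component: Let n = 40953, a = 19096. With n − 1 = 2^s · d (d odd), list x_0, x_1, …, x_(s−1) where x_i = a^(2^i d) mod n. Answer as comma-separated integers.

n − 1 = 40952 = 2^3 · 5119, so s = 3 and d = 5119.
x_0 = 19096^5119 mod 40953 = 25762.
x_1 = 25762^2 mod 40953 = 37279.
x_2 = 37279^2 mod 40953 = 24739.

25762, 37279, 24739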